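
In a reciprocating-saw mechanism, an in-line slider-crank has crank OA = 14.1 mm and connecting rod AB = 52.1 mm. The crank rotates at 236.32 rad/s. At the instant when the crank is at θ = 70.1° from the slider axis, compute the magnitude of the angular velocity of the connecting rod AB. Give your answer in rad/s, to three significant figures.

22.5

ω = 236.3 rad/s
The rod makes angle φ with the slider axis where L sinφ = r sinθ; differentiating, L cosφ·φ̇ = r ω cosθ.
L cosφ = √(L² − r² sin²θ) = 0.050385 m.
|ω_rod| = r ω |cosθ| / √(L² − r² sin²θ) = 0.0141·236.3·0.34038/0.050385 = 22.51 rad/s.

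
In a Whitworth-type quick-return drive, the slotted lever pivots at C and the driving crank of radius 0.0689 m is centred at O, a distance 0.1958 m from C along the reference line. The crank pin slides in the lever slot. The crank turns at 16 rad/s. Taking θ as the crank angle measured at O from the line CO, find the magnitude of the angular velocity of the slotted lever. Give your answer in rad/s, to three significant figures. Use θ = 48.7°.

ω = 16 rad/s
Crank pin A relative to C: A = (d + r cosθ, r sinθ); lever angle φ = atan2(r sinθ, d + r cosθ).
Differentiating tanφ: φ̇ = rω(d cosθ + r)/(d² + r² + 2dr cosθ).
d² + r² + 2dr cosθ = |CA|² = 0.0608925 m²;  d cosθ + r = +0.19813 m.
|ω_lever| = |0.0689·16·+0.19813| / 0.0608925 = 3.5869 rad/s.

3.59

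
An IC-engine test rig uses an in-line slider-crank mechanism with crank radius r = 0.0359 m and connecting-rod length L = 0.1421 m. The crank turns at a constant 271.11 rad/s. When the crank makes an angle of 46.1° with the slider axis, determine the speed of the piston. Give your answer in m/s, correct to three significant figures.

ω = 271.1 rad/s
For an in-line slider-crank, x = r cosθ + √(L² − r² sin²θ), so v = −rω sinθ·[1 + r cosθ/√(L² − r² sin²θ)].
With r = 0.0359 m, L = 0.1421 m, θ = 46.1°: √(L² − r² sin²θ) = 0.13973 m.
v = −0.0359·271.1·0.72055·[1 + 0.0359·0.69340/0.13973] = -8.2624 m/s.
|v| = 8.2624 m/s.

8.26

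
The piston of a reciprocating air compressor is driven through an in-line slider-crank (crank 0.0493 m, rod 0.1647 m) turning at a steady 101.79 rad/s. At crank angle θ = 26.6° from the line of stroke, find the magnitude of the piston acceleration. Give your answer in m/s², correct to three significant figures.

551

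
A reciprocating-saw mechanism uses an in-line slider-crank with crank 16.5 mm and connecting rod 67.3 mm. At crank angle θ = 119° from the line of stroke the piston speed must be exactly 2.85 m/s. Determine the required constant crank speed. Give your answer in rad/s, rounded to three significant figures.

225

For an in-line slider-crank, |v_piston| = rω|sinθ|·[1 + r cosθ/√(L² − r² sin²θ)].
With r = 0.0165 m, L = 0.0673 m, θ = 119°: the bracketed kinematic factor |dx/dθ| = 0.012675 m.
ω = v/|dx/dθ| = 2.85/0.012675 = 224.85 rad/s.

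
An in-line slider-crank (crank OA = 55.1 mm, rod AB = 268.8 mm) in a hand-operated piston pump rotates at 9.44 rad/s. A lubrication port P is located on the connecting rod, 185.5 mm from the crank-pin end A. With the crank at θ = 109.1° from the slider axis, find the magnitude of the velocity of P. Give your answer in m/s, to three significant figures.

0.471

ω = 9.44 rad/s.  Crank-pin speed |V_A| = rω = 0.52014 m/s, perpendicular to OA.
Rod angle: sinφ = −(r/L) sinθ ⇒ φ = -11.169°; ω_rod = −rω cosθ/√(L²−r²sin²θ) = +0.64541 rad/s.
V_P = V_A + ω_rod × AP, with AP = 0.1855 m along the rod.
Components: V_Px = −rω sinθ − a·ω_rod·sinφ = -0.46832 m/s;  V_Py = rω cosθ + a·ω_rod·cosφ = -0.052744 m/s.
|V_P| = √(V_Px² + V_Py²) = 0.47128 m/s.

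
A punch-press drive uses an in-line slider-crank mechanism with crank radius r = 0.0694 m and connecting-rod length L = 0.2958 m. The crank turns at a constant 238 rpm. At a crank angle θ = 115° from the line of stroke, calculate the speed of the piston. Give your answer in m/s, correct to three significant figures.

1.41

ω = 2π·238/60 = 24.92 rad/s
For an in-line slider-crank, x = r cosθ + √(L² − r² sin²θ), so v = −rω sinθ·[1 + r cosθ/√(L² − r² sin²θ)].
With r = 0.0694 m, L = 0.2958 m, θ = 115°: √(L² − r² sin²θ) = 0.28904 m.
v = −0.0694·24.92·0.90631·[1 + 0.0694·-0.42262/0.28904] = -1.4085 m/s.
|v| = 1.4085 m/s.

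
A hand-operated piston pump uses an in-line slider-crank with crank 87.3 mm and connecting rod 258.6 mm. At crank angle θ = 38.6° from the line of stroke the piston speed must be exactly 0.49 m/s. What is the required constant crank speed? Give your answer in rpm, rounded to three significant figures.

For an in-line slider-crank, |v_piston| = rω|sinθ|·[1 + r cosθ/√(L² − r² sin²θ)].
With r = 0.0873 m, L = 0.2586 m, θ = 38.6°: the bracketed kinematic factor |dx/dθ| = 0.069164 m.
ω = v/|dx/dθ| = 0.49/0.069164 = 7.0846 rad/s.
N = 60ω/(2π) = 67.653 rpm.

67.7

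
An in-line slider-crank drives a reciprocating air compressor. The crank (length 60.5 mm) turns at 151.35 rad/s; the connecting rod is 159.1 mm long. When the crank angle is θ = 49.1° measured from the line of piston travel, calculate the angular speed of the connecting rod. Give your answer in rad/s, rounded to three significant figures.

ω = 151.3 rad/s
The rod makes angle φ with the slider axis where L sinφ = r sinθ; differentiating, L cosφ·φ̇ = r ω cosθ.
L cosφ = √(L² − r² sin²θ) = 0.15239 m.
|ω_rod| = r ω |cosθ| / √(L² − r² sin²θ) = 0.0605·151.3·0.65474/0.15239 = 39.342 rad/s.

39.3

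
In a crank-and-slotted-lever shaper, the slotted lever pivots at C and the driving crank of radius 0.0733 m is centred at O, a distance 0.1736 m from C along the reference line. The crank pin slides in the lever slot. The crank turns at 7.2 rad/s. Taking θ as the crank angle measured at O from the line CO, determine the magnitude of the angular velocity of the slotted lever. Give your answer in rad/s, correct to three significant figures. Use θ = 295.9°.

ω = 7.2 rad/s
Crank pin A relative to C: A = (d + r cosθ, r sinθ); lever angle φ = atan2(r sinθ, d + r cosθ).
Differentiating tanφ: φ̇ = rω(d cosθ + r)/(d² + r² + 2dr cosθ).
d² + r² + 2dr cosθ = |CA|² = 0.0466264 m²;  d cosθ + r = +0.14913 m.
|ω_lever| = |0.0733·7.2·+0.14913| / 0.0466264 = 1.688 rad/s.

1.69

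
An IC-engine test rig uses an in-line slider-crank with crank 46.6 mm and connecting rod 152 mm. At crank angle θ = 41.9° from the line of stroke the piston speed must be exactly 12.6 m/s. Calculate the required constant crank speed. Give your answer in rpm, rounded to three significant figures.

3140

For an in-line slider-crank, |v_piston| = rω|sinθ|·[1 + r cosθ/√(L² − r² sin²θ)].
With r = 0.0466 m, L = 0.152 m, θ = 41.9°: the bracketed kinematic factor |dx/dθ| = 0.038376 m.
ω = v/|dx/dθ| = 12.6/0.038376 = 328.33 rad/s.
N = 60ω/(2π) = 3135.3 rpm.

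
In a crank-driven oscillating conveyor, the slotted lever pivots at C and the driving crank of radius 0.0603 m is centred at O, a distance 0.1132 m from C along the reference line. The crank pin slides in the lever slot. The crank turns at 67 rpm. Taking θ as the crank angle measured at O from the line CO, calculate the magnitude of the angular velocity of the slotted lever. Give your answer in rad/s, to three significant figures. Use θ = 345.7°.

2.42

ω = 7.016 rad/s (from 67 rpm).
Crank pin A relative to C: A = (d + r cosθ, r sinθ); lever angle φ = atan2(r sinθ, d + r cosθ).
Differentiating tanφ: φ̇ = rω(d cosθ + r)/(d² + r² + 2dr cosθ).
d² + r² + 2dr cosθ = |CA|² = 0.0296793 m²;  d cosθ + r = +0.16999 m.
|ω_lever| = |0.0603·7.016·+0.16999| / 0.0296793 = 2.4232 rad/s.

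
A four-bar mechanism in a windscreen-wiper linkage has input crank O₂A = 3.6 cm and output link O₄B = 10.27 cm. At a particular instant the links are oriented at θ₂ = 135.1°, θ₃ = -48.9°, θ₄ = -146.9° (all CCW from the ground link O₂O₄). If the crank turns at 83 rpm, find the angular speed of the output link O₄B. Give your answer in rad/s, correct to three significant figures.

0.215

ω₂ = 8.692 rad/s (from 83 rpm).
Differentiating the loop-closure r₂e^{iθ₂}+r₃e^{iθ₃}=r₁+r₄e^{iθ₄} gives r₂ω₂e^{iθ₂}+r₃ω₃e^{iθ₃}=r₄ω₄e^{iθ₄}.
Eliminating the other unknown: ω₄ = r₂ω₂ sin(θ₂−θ₃) / [r₄ sin(θ₄−θ₃)].
Numerator sine = -0.06976; denominator sine = -0.99027.
Result = 0.036·8.692·(-0.06976) / (0.1027·(-0.99027)) = +0.21462 rad/s; magnitude 0.21462 rad/s.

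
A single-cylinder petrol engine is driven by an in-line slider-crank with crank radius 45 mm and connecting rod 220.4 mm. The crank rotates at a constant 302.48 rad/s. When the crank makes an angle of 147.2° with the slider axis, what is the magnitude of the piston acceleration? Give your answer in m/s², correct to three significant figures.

ω = 302.5 rad/s
x(θ) = r cosθ + √(L² − r² sin²θ); with ω constant, a = ω²·d²x/dθ².
d²x/dθ² = −r cosθ − r²(cos2θ)/√u − r⁴ sin²2θ/(4u^{3/2}),  u = L² − r² sin²θ = 0.0479819 m².
Substituting r = 0.045 m, L = 0.2204 m, θ = 147.2°: d²x/dθ² = +0.033926 m.
a = ω²·d²x/dθ² = (302.5)²·(+0.033926) = +3104 m/s²;  |a| = 3104 m/s².

3100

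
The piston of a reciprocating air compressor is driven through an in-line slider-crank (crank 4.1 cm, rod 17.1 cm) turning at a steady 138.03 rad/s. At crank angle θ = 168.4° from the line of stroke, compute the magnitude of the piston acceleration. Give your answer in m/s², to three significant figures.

592

ω = 138 rad/s
x(θ) = r cosθ + √(L² − r² sin²θ); with ω constant, a = ω²·d²x/dθ².
d²x/dθ² = −r cosθ − r²(cos2θ)/√u − r⁴ sin²2θ/(4u^{3/2}),  u = L² − r² sin²θ = 0.029173 m².
Substituting r = 0.041 m, L = 0.171 m, θ = 168.4°: d²x/dθ² = +0.031095 m.
a = ω²·d²x/dθ² = (138)²·(+0.031095) = +592.42 m/s²;  |a| = 592.42 m/s².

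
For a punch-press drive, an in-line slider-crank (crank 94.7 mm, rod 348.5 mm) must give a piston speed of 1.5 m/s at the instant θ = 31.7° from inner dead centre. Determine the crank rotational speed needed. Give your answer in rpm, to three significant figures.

For an in-line slider-crank, |v_piston| = rω|sinθ|·[1 + r cosθ/√(L² − r² sin²θ)].
With r = 0.0947 m, L = 0.3485 m, θ = 31.7°: the bracketed kinematic factor |dx/dθ| = 0.061386 m.
ω = v/|dx/dθ| = 1.5/0.061386 = 24.436 rad/s.
N = 60ω/(2π) = 233.34 rpm.

233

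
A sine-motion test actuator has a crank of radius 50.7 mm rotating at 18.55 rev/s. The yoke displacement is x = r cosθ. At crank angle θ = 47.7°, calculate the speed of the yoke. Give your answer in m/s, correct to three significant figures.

ω = 116.6 rad/s (from 18.55 rev/s).
x = r cosθ ⇒ ẋ = −rω sinθ.
|v| = rω|sinθ| = 0.0507·116.6·|sin 47.7°| = 4.3707 m/s.

4.37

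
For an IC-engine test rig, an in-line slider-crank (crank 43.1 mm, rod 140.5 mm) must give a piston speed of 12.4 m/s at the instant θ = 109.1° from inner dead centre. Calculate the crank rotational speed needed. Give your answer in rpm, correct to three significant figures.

For an in-line slider-crank, |v_piston| = rω|sinθ|·[1 + r cosθ/√(L² − r² sin²θ)].
With r = 0.0431 m, L = 0.1405 m, θ = 109.1°: the bracketed kinematic factor |dx/dθ| = 0.036456 m.
ω = v/|dx/dθ| = 12.4/0.036456 = 340.14 rad/s.
N = 60ω/(2π) = 3248.1 rpm.

3250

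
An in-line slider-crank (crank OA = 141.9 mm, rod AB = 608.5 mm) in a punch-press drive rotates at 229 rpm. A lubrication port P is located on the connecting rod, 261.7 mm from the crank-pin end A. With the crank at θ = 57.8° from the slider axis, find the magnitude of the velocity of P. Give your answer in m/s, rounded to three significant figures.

ω = 23.98 rad/s.  Crank-pin speed |V_A| = rω = 3.4029 m/s, perpendicular to OA.
Rod angle: sinφ = −(r/L) sinθ ⇒ φ = -11.381°; ω_rod = −rω cosθ/√(L²−r²sin²θ) = -3.0397 rad/s.
V_P = V_A + ω_rod × AP, with AP = 0.2617 m along the rod.
Components: V_Px = −rω sinθ − a·ω_rod·sinφ = -3.0365 m/s;  V_Py = rω cosθ + a·ω_rod·cosφ = +1.0335 m/s.
|V_P| = √(V_Px² + V_Py²) = 3.2075 m/s.

3.21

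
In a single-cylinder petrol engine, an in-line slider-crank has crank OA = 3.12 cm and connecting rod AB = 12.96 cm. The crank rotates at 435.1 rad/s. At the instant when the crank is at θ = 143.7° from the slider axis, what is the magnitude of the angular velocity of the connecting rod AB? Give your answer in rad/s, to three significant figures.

85.3

ω = 435.1 rad/s
The rod makes angle φ with the slider axis where L sinφ = r sinθ; differentiating, L cosφ·φ̇ = r ω cosθ.
L cosφ = √(L² − r² sin²θ) = 0.12828 m.
|ω_rod| = r ω |cosθ| / √(L² − r² sin²θ) = 0.0312·435.1·0.80593/0.12828 = 85.289 rad/s.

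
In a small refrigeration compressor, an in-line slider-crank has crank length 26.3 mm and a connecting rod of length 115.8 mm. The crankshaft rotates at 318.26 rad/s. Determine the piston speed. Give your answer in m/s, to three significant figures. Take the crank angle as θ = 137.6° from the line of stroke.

ω = 318.3 rad/s
For an in-line slider-crank, x = r cosθ + √(L² − r² sin²θ), so v = −rω sinθ·[1 + r cosθ/√(L² − r² sin²θ)].
With r = 0.0263 m, L = 0.1158 m, θ = 137.6°: √(L² − r² sin²θ) = 0.11443 m.
v = −0.0263·318.3·0.67430·[1 + 0.0263·-0.73846/0.11443] = -4.6862 m/s.
|v| = 4.6862 m/s.

4.69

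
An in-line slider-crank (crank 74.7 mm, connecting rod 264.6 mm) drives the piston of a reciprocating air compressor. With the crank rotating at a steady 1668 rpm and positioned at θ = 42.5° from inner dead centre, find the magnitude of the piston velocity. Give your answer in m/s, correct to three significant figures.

ω = 2π·1668/60 = 174.7 rad/s
For an in-line slider-crank, x = r cosθ + √(L² − r² sin²θ), so v = −rω sinθ·[1 + r cosθ/√(L² − r² sin²θ)].
With r = 0.0747 m, L = 0.2646 m, θ = 42.5°: √(L² − r² sin²θ) = 0.25974 m.
v = −0.0747·174.7·0.67559·[1 + 0.0747·0.73728/0.25974] = -10.684 m/s.
|v| = 10.684 m/s.

10.7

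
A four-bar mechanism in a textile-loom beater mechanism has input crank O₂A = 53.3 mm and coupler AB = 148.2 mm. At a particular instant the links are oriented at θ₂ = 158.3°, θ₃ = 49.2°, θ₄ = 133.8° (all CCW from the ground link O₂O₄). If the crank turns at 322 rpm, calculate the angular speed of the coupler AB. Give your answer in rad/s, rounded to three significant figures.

5.05

ω₂ = 33.72 rad/s (from 322 rpm).
Differentiating the loop-closure r₂e^{iθ₂}+r₃e^{iθ₃}=r₁+r₄e^{iθ₄} gives r₂ω₂e^{iθ₂}+r₃ω₃e^{iθ₃}=r₄ω₄e^{iθ₄}.
Eliminating the other unknown: ω₃ = r₂ω₂ sin(θ₄−θ₂) / [r₃ sin(θ₃−θ₄)].
Numerator sine = -0.41469; denominator sine = -0.99556.
Result = 0.0533·33.72·(-0.41469) / (0.1482·(-0.99556)) = +5.0515 rad/s; magnitude 5.0515 rad/s.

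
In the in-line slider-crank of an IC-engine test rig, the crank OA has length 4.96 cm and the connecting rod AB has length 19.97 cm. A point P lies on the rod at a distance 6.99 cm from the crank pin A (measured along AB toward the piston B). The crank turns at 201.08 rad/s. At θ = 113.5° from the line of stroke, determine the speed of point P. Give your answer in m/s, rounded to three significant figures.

9.19

ω = 201.1 rad/s.  Crank-pin speed |V_A| = rω = 9.9736 m/s, perpendicular to OA.
Rod angle: sinφ = −(r/L) sinθ ⇒ φ = -13.166°; ω_rod = −rω cosθ/√(L²−r²sin²θ) = +20.452 rad/s.
V_P = V_A + ω_rod × AP, with AP = 0.0699 m along the rod.
Components: V_Px = −rω sinθ − a·ω_rod·sinφ = -8.8207 m/s;  V_Py = rω cosθ + a·ω_rod·cosφ = -2.5849 m/s.
|V_P| = √(V_Px² + V_Py²) = 9.1917 m/s.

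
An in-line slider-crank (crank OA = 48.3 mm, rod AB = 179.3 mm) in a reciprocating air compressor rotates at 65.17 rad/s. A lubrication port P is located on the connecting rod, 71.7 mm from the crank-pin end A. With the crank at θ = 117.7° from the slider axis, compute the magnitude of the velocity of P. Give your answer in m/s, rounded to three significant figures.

ω = 65.17 rad/s.  Crank-pin speed |V_A| = rω = 3.1477 m/s, perpendicular to OA.
Rod angle: sinφ = −(r/L) sinθ ⇒ φ = -13.799°; ω_rod = −rω cosθ/√(L²−r²sin²θ) = +8.4031 rad/s.
V_P = V_A + ω_rod × AP, with AP = 0.0717 m along the rod.
Components: V_Px = −rω sinθ − a·ω_rod·sinφ = -2.6433 m/s;  V_Py = rω cosθ + a·ω_rod·cosφ = -0.87808 m/s.
|V_P| = √(V_Px² + V_Py²) = 2.7853 m/s.

2.79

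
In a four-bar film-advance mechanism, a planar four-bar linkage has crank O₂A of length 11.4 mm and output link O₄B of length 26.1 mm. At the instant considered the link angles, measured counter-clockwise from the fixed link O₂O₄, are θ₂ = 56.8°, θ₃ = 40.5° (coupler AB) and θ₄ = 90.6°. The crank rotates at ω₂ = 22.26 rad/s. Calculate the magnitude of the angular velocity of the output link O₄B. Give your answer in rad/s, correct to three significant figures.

3.56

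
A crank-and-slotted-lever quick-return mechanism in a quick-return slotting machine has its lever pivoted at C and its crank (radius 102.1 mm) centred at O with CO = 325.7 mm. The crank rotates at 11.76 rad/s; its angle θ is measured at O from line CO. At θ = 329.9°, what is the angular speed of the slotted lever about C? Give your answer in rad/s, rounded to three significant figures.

2.65

ω = 11.76 rad/s
Crank pin A relative to C: A = (d + r cosθ, r sinθ); lever angle φ = atan2(r sinθ, d + r cosθ).
Differentiating tanφ: φ̇ = rω(d cosθ + r)/(d² + r² + 2dr cosθ).
d² + r² + 2dr cosθ = |CA|² = 0.174044 m²;  d cosθ + r = +0.38388 m.
|ω_lever| = |0.1021·11.76·+0.38388| / 0.174044 = 2.6483 rad/s.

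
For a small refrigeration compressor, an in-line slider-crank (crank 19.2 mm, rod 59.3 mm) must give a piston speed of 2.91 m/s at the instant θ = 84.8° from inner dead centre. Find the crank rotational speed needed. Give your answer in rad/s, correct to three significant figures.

148

For an in-line slider-crank, |v_piston| = rω|sinθ|·[1 + r cosθ/√(L² − r² sin²θ)].
With r = 0.0192 m, L = 0.0593 m, θ = 84.8°: the bracketed kinematic factor |dx/dθ| = 0.019714 m.
ω = v/|dx/dθ| = 2.91/0.019714 = 147.61 rad/s.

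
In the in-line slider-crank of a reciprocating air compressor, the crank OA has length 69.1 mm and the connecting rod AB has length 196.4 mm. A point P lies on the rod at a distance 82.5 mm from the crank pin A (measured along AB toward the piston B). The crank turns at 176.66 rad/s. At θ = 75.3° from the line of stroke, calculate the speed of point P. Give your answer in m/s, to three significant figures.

12.4

ω = 176.7 rad/s.  Crank-pin speed |V_A| = rω = 12.207 m/s, perpendicular to OA.
Rod angle: sinφ = −(r/L) sinθ ⇒ φ = -19.896°; ω_rod = −rω cosθ/√(L²−r²sin²θ) = -16.773 rad/s.
V_P = V_A + ω_rod × AP, with AP = 0.0825 m along the rod.
Components: V_Px = −rω sinθ − a·ω_rod·sinφ = -12.279 m/s;  V_Py = rω cosθ + a·ω_rod·cosφ = +1.7965 m/s.
|V_P| = √(V_Px² + V_Py²) = 12.409 m/s.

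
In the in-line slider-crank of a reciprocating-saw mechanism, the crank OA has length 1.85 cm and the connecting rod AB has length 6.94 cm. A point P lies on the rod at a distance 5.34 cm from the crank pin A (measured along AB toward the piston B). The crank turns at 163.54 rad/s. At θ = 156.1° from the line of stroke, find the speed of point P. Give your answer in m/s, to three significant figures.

ω = 163.5 rad/s.  Crank-pin speed |V_A| = rω = 3.0255 m/s, perpendicular to OA.
Rod angle: sinφ = −(r/L) sinθ ⇒ φ = -6.200°; ω_rod = −rω cosθ/√(L²−r²sin²θ) = +40.091 rad/s.
V_P = V_A + ω_rod × AP, with AP = 0.0534 m along the rod.
Components: V_Px = −rω sinθ − a·ω_rod·sinφ = -0.99454 m/s;  V_Py = rω cosθ + a·ω_rod·cosφ = -0.63771 m/s.
|V_P| = √(V_Px² + V_Py²) = 1.1814 m/s.

1.18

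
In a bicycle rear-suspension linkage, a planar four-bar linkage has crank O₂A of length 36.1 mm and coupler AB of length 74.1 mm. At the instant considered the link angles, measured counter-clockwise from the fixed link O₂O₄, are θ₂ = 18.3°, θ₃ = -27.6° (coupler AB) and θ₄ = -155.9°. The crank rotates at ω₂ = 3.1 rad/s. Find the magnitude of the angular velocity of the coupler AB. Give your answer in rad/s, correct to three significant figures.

0.194

ω₂ = 3.1 rad/s
Differentiating the loop-closure r₂e^{iθ₂}+r₃e^{iθ₃}=r₁+r₄e^{iθ₄} gives r₂ω₂e^{iθ₂}+r₃ω₃e^{iθ₃}=r₄ω₄e^{iθ₄}.
Eliminating the other unknown: ω₃ = r₂ω₂ sin(θ₄−θ₂) / [r₃ sin(θ₃−θ₄)].
Numerator sine = -0.10106; denominator sine = +0.78478.
Result = 0.0361·3.1·(-0.10106) / (0.0741·(+0.78478)) = -0.19448 rad/s; magnitude 0.19448 rad/s.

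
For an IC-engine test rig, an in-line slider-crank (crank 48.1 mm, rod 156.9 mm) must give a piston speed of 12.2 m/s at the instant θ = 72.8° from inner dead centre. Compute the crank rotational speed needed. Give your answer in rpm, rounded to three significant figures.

2320

For an in-line slider-crank, |v_piston| = rω|sinθ|·[1 + r cosθ/√(L² − r² sin²θ)].
With r = 0.0481 m, L = 0.1569 m, θ = 72.8°: the bracketed kinematic factor |dx/dθ| = 0.050305 m.
ω = v/|dx/dθ| = 12.2/0.050305 = 242.52 rad/s.
N = 60ω/(2π) = 2315.9 rpm.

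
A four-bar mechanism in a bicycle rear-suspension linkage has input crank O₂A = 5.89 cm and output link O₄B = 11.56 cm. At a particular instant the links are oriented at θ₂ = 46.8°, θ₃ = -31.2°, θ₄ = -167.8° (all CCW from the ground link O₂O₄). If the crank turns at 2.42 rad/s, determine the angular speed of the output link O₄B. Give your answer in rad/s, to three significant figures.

ω₂ = 2.42 rad/s
Differentiating the loop-closure r₂e^{iθ₂}+r₃e^{iθ₃}=r₁+r₄e^{iθ₄} gives r₂ω₂e^{iθ₂}+r₃ω₃e^{iθ₃}=r₄ω₄e^{iθ₄}.
Eliminating the other unknown: ω₄ = r₂ω₂ sin(θ₂−θ₃) / [r₄ sin(θ₄−θ₃)].
Numerator sine = +0.97815; denominator sine = -0.68709.
Result = 0.0589·2.42·(+0.97815) / (0.1156·(-0.68709)) = -1.7554 rad/s; magnitude 1.7554 rad/s.

1.76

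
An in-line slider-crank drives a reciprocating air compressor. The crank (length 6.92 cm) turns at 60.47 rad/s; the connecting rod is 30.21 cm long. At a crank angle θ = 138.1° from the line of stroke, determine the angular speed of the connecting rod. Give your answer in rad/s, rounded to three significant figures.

10.4

ω = 60.47 rad/s
The rod makes angle φ with the slider axis where L sinφ = r sinθ; differentiating, L cosφ·φ̇ = r ω cosθ.
L cosφ = √(L² − r² sin²θ) = 0.29854 m.
|ω_rod| = r ω |cosθ| / √(L² − r² sin²θ) = 0.0692·60.47·0.74431/0.29854 = 10.433 rad/s.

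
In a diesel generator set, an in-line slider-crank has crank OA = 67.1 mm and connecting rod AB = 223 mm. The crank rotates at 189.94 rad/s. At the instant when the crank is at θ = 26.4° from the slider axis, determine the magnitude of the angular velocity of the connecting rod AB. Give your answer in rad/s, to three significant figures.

ω = 189.9 rad/s
The rod makes angle φ with the slider axis where L sinφ = r sinθ; differentiating, L cosφ·φ̇ = r ω cosθ.
L cosφ = √(L² − r² sin²θ) = 0.221 m.
|ω_rod| = r ω |cosθ| / √(L² − r² sin²θ) = 0.0671·189.9·0.89571/0.221 = 51.656 rad/s.

51.7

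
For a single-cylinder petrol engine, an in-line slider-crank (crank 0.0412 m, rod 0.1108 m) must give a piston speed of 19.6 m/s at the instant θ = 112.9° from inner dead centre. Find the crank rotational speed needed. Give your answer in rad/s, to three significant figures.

For an in-line slider-crank, |v_piston| = rω|sinθ|·[1 + r cosθ/√(L² − r² sin²θ)].
With r = 0.0412 m, L = 0.1108 m, θ = 112.9°: the bracketed kinematic factor |dx/dθ| = 0.032108 m.
ω = v/|dx/dθ| = 19.6/0.032108 = 610.44 rad/s.

610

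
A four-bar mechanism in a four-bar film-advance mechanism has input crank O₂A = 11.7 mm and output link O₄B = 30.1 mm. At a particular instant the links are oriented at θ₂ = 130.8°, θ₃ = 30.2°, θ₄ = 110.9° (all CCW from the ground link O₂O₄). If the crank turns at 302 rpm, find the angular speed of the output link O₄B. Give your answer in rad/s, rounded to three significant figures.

ω₂ = 31.63 rad/s (from 302 rpm).
Differentiating the loop-closure r₂e^{iθ₂}+r₃e^{iθ₃}=r₁+r₄e^{iθ₄} gives r₂ω₂e^{iθ₂}+r₃ω₃e^{iθ₃}=r₄ω₄e^{iθ₄}.
Eliminating the other unknown: ω₄ = r₂ω₂ sin(θ₂−θ₃) / [r₄ sin(θ₄−θ₃)].
Numerator sine = +0.98294; denominator sine = +0.98686.
Result = 0.0117·31.63·(+0.98294) / (0.0301·(+0.98686)) = +12.244 rad/s; magnitude 12.244 rad/s.

12.2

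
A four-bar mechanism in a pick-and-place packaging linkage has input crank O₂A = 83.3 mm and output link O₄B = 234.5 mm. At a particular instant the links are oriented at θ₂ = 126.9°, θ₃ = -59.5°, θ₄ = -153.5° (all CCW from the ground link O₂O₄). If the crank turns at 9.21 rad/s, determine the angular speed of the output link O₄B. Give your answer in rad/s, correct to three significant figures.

0.366

ω₂ = 9.21 rad/s
Differentiating the loop-closure r₂e^{iθ₂}+r₃e^{iθ₃}=r₁+r₄e^{iθ₄} gives r₂ω₂e^{iθ₂}+r₃ω₃e^{iθ₃}=r₄ω₄e^{iθ₄}.
Eliminating the other unknown: ω₄ = r₂ω₂ sin(θ₂−θ₃) / [r₄ sin(θ₄−θ₃)].
Numerator sine = -0.11147; denominator sine = -0.99756.
Result = 0.0833·9.21·(-0.11147) / (0.2345·(-0.99756)) = +0.36557 rad/s; magnitude 0.36557 rad/s.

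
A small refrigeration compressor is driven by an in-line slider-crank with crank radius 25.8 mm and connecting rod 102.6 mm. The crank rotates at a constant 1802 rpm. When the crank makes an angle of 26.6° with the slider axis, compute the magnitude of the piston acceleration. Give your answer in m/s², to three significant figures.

963

ω = 2π·1802/60 = 188.7 rad/s
x(θ) = r cosθ + √(L² − r² sin²θ); with ω constant, a = ω²·d²x/dθ².
d²x/dθ² = −r cosθ − r²(cos2θ)/√u − r⁴ sin²2θ/(4u^{3/2}),  u = L² − r² sin²θ = 0.0103933 m².
Substituting r = 0.0258 m, L = 0.1026 m, θ = 26.6°: d²x/dθ² = -0.027047 m.
a = ω²·d²x/dθ² = (188.7)²·(-0.027047) = -963.15 m/s²;  |a| = 963.15 m/s².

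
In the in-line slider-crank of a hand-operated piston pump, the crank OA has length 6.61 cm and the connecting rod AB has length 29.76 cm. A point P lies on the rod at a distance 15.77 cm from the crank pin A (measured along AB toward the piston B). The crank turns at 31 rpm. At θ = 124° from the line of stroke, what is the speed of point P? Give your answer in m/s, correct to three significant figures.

ω = 3.246 rad/s.  Crank-pin speed |V_A| = rω = 0.21458 m/s, perpendicular to OA.
Rod angle: sinφ = −(r/L) sinθ ⇒ φ = -10.611°; ω_rod = −rω cosθ/√(L²−r²sin²θ) = +0.41021 rad/s.
V_P = V_A + ω_rod × AP, with AP = 0.1577 m along the rod.
Components: V_Px = −rω sinθ − a·ω_rod·sinφ = -0.16598 m/s;  V_Py = rω cosθ + a·ω_rod·cosφ = -0.056408 m/s.
|V_P| = √(V_Px² + V_Py²) = 0.17531 m/s.

0.175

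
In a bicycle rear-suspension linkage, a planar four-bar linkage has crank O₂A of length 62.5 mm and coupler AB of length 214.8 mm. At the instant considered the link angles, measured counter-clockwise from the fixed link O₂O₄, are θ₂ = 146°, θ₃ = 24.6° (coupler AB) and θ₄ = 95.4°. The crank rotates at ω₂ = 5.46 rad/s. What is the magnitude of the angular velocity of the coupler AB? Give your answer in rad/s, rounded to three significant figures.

ω₂ = 5.46 rad/s
Differentiating the loop-closure r₂e^{iθ₂}+r₃e^{iθ₃}=r₁+r₄e^{iθ₄} gives r₂ω₂e^{iθ₂}+r₃ω₃e^{iθ₃}=r₄ω₄e^{iθ₄}.
Eliminating the other unknown: ω₃ = r₂ω₂ sin(θ₄−θ₂) / [r₃ sin(θ₃−θ₄)].
Numerator sine = -0.77273; denominator sine = -0.94438.
Result = 0.0625·5.46·(-0.77273) / (0.2148·(-0.94438)) = +1.2999 rad/s; magnitude 1.2999 rad/s.

1.30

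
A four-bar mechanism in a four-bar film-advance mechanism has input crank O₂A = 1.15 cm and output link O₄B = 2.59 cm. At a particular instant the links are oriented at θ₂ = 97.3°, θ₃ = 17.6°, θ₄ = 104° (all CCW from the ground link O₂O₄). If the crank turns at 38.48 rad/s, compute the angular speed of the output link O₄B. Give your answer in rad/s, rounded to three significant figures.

ω₂ = 38.48 rad/s
Differentiating the loop-closure r₂e^{iθ₂}+r₃e^{iθ₃}=r₁+r₄e^{iθ₄} gives r₂ω₂e^{iθ₂}+r₃ω₃e^{iθ₃}=r₄ω₄e^{iθ₄}.
Eliminating the other unknown: ω₄ = r₂ω₂ sin(θ₂−θ₃) / [r₄ sin(θ₄−θ₃)].
Numerator sine = +0.98389; denominator sine = +0.99803.
Result = 0.0115·38.48·(+0.98389) / (0.0259·(+0.99803)) = +16.844 rad/s; magnitude 16.844 rad/s.

16.8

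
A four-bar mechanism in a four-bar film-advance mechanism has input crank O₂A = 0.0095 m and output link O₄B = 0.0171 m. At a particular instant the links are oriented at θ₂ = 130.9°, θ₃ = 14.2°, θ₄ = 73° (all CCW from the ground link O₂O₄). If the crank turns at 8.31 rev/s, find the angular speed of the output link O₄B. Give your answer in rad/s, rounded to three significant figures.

30.3

ω₂ = 52.21 rad/s (from 8.31 rev/s).
Differentiating the loop-closure r₂e^{iθ₂}+r₃e^{iθ₃}=r₁+r₄e^{iθ₄} gives r₂ω₂e^{iθ₂}+r₃ω₃e^{iθ₃}=r₄ω₄e^{iθ₄}.
Eliminating the other unknown: ω₄ = r₂ω₂ sin(θ₂−θ₃) / [r₄ sin(θ₄−θ₃)].
Numerator sine = +0.89337; denominator sine = +0.85536.
Result = 0.0095·52.21·(+0.89337) / (0.0171·(+0.85536)) = +30.296 rad/s; magnitude 30.296 rad/s.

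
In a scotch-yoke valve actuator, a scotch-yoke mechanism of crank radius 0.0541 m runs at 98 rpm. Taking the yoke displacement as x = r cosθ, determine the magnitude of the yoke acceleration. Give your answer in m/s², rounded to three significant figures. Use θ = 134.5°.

ω = 10.26 rad/s (from 98 rpm).
x = r cosθ ⇒ ẍ = −rω² cosθ (ω constant).
|a| = rω²|cosθ| = 0.0541·(10.26)²·|cos 134.5°| = 3.9936 m/s².

3.99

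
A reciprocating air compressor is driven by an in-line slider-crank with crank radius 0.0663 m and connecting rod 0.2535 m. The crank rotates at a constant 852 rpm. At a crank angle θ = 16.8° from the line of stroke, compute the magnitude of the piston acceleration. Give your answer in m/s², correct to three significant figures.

621

ω = 2π·852/60 = 89.22 rad/s
x(θ) = r cosθ + √(L² − r² sin²θ); with ω constant, a = ω²·d²x/dθ².
d²x/dθ² = −r cosθ − r²(cos2θ)/√u − r⁴ sin²2θ/(4u^{3/2}),  u = L² − r² sin²θ = 0.063895 m².
Substituting r = 0.0663 m, L = 0.2535 m, θ = 16.8°: d²x/dθ² = -0.078046 m.
a = ω²·d²x/dθ² = (89.22)²·(-0.078046) = -621.28 m/s²;  |a| = 621.28 m/s².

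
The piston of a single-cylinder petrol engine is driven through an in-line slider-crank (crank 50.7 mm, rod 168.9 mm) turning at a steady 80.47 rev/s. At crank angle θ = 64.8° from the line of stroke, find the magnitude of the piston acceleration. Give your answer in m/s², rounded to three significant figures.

ω = 2π·80.5 = 505.6 rad/s
x(θ) = r cosθ + √(L² − r² sin²θ); with ω constant, a = ω²·d²x/dθ².
d²x/dθ² = −r cosθ − r²(cos2θ)/√u − r⁴ sin²2θ/(4u^{3/2}),  u = L² − r² sin²θ = 0.0264227 m².
Substituting r = 0.0507 m, L = 0.1689 m, θ = 64.8°: d²x/dθ² = -0.011735 m.
a = ω²·d²x/dθ² = (505.6)²·(-0.011735) = -3000 m/s²;  |a| = 3000 m/s².

3000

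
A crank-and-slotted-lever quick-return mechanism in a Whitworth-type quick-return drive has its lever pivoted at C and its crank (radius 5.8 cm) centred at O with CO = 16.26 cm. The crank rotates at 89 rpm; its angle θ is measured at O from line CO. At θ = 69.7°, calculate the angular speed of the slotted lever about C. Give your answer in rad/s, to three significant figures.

ω = 9.32 rad/s (from 89 rpm).
Crank pin A relative to C: A = (d + r cosθ, r sinθ); lever angle φ = atan2(r sinθ, d + r cosθ).
Differentiating tanφ: φ̇ = rω(d cosθ + r)/(d² + r² + 2dr cosθ).
d² + r² + 2dr cosθ = |CA|² = 0.0363465 m²;  d cosθ + r = +0.11441 m.
|ω_lever| = |0.058·9.32·+0.11441| / 0.0363465 = 1.7016 rad/s.

1.70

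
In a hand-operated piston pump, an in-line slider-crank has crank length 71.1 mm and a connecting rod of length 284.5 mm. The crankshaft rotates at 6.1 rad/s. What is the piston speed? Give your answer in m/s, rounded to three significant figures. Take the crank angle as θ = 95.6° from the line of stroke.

0.421

ω = 6.1 rad/s
For an in-line slider-crank, x = r cosθ + √(L² − r² sin²θ), so v = −rω sinθ·[1 + r cosθ/√(L² − r² sin²θ)].
With r = 0.0711 m, L = 0.2845 m, θ = 95.6°: √(L² − r² sin²θ) = 0.27556 m.
v = −0.0711·6.1·0.99523·[1 + 0.0711·-0.09758/0.27556] = -0.42077 m/s.
|v| = 0.42077 m/s.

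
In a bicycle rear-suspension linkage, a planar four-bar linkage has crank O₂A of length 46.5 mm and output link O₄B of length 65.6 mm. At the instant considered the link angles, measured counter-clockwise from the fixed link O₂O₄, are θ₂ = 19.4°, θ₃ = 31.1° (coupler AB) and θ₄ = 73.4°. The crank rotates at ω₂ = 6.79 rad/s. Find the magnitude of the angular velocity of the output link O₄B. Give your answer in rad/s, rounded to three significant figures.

ω₂ = 6.79 rad/s
Differentiating the loop-closure r₂e^{iθ₂}+r₃e^{iθ₃}=r₁+r₄e^{iθ₄} gives r₂ω₂e^{iθ₂}+r₃ω₃e^{iθ₃}=r₄ω₄e^{iθ₄}.
Eliminating the other unknown: ω₄ = r₂ω₂ sin(θ₂−θ₃) / [r₄ sin(θ₄−θ₃)].
Numerator sine = -0.20279; denominator sine = +0.67301.
Result = 0.0465·6.79·(-0.20279) / (0.0656·(+0.67301)) = -1.4502 rad/s; magnitude 1.4502 rad/s.

1.45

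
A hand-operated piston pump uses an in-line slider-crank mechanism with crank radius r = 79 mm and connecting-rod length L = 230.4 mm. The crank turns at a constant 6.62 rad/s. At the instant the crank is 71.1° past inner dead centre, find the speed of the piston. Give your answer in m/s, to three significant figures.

ω = 6.62 rad/s
For an in-line slider-crank, x = r cosθ + √(L² − r² sin²θ), so v = −rω sinθ·[1 + r cosθ/√(L² − r² sin²θ)].
With r = 0.079 m, L = 0.2304 m, θ = 71.1°: √(L² − r² sin²θ) = 0.21794 m.
v = −0.079·6.62·0.94609·[1 + 0.079·0.32392/0.21794] = -0.55288 m/s.
|v| = 0.55288 m/s.

0.553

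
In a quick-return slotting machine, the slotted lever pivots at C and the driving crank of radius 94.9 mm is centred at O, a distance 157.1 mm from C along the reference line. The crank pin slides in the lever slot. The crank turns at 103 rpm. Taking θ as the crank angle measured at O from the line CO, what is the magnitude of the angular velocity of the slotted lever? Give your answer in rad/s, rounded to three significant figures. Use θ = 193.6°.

ω = 10.79 rad/s (from 103 rpm).
Crank pin A relative to C: A = (d + r cosθ, r sinθ); lever angle φ = atan2(r sinθ, d + r cosθ).
Differentiating tanφ: φ̇ = rω(d cosθ + r)/(d² + r² + 2dr cosθ).
d² + r² + 2dr cosθ = |CA|² = 0.0047049 m²;  d cosθ + r = -0.057795 m.
|ω_lever| = |0.0949·10.79·-0.057795| / 0.0047049 = 12.574 rad/s.

12.6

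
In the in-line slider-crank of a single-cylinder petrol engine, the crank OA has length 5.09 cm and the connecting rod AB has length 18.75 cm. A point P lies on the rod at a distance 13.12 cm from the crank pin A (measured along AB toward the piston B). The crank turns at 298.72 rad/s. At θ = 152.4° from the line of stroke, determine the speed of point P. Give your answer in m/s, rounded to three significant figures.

7.11

ω = 298.7 rad/s.  Crank-pin speed |V_A| = rω = 15.205 m/s, perpendicular to OA.
Rod angle: sinφ = −(r/L) sinθ ⇒ φ = -7.225°; ω_rod = −rω cosθ/√(L²−r²sin²θ) = +72.44 rad/s.
V_P = V_A + ω_rod × AP, with AP = 0.1312 m along the rod.
Components: V_Px = −rω sinθ − a·ω_rod·sinφ = -5.849 m/s;  V_Py = rω cosθ + a·ω_rod·cosφ = -4.046 m/s.
|V_P| = √(V_Px² + V_Py²) = 7.112 m/s.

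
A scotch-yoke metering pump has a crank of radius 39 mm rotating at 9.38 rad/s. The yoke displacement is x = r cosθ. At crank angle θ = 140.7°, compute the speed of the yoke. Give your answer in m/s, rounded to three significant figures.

ω = 9.38 rad/s
x = r cosθ ⇒ ẋ = −rω sinθ.
|v| = rω|sinθ| = 0.039·9.38·|sin 140.7°| = 0.2317 m/s.

0.232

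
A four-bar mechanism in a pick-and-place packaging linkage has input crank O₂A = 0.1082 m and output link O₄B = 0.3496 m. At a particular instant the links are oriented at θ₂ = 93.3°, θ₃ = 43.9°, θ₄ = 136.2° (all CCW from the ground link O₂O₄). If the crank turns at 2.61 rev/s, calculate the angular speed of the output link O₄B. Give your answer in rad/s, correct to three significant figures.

ω₂ = 16.4 rad/s (from 2.61 rev/s).
Differentiating the loop-closure r₂e^{iθ₂}+r₃e^{iθ₃}=r₁+r₄e^{iθ₄} gives r₂ω₂e^{iθ₂}+r₃ω₃e^{iθ₃}=r₄ω₄e^{iθ₄}.
Eliminating the other unknown: ω₄ = r₂ω₂ sin(θ₂−θ₃) / [r₄ sin(θ₄−θ₃)].
Numerator sine = +0.75927; denominator sine = +0.99919.
Result = 0.1082·16.4·(+0.75927) / (0.3496·(+0.99919)) = +3.8568 rad/s; magnitude 3.8568 rad/s.

3.86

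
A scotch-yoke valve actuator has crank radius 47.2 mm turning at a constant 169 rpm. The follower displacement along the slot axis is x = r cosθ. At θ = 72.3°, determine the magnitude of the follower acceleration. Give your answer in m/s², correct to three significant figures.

ω = 17.7 rad/s (from 169 rpm).
x = r cosθ ⇒ ẍ = −rω² cosθ (ω constant).
|a| = rω²|cosθ| = 0.0472·(17.7)²·|cos 72.3°| = 4.4946 m/s².

4.49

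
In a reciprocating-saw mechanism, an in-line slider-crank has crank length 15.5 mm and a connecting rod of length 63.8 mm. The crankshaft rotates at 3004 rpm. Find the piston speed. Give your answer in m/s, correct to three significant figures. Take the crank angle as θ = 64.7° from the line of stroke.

ω = 2π·3004/60 = 314.6 rad/s
For an in-line slider-crank, x = r cosθ + √(L² − r² sin²θ), so v = −rω sinθ·[1 + r cosθ/√(L² − r² sin²θ)].
With r = 0.0155 m, L = 0.0638 m, θ = 64.7°: √(L² − r² sin²θ) = 0.062242 m.
v = −0.0155·314.6·0.90408·[1 + 0.0155·0.42736/0.062242] = -4.8774 m/s.
|v| = 4.8774 m/s.

4.88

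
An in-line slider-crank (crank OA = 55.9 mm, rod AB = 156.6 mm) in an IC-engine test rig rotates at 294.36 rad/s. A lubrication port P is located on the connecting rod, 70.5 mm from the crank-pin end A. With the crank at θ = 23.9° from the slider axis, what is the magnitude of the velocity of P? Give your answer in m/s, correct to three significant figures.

11.3

ω = 294.4 rad/s.  Crank-pin speed |V_A| = rω = 16.455 m/s, perpendicular to OA.
Rod angle: sinφ = −(r/L) sinθ ⇒ φ = -8.315°; ω_rod = −rω cosθ/√(L²−r²sin²θ) = -97.086 rad/s.
V_P = V_A + ω_rod × AP, with AP = 0.0705 m along the rod.
Components: V_Px = −rω sinθ − a·ω_rod·sinφ = -7.6563 m/s;  V_Py = rω cosθ + a·ω_rod·cosφ = +8.2712 m/s.
|V_P| = √(V_Px² + V_Py²) = 11.271 m/s.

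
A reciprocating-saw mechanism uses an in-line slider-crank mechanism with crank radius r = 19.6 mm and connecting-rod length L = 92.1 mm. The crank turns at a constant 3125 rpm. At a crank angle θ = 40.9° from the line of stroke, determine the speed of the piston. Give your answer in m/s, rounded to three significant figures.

ω = 2π·3125/60 = 327.2 rad/s
For an in-line slider-crank, x = r cosθ + √(L² − r² sin²θ), so v = −rω sinθ·[1 + r cosθ/√(L² − r² sin²θ)].
With r = 0.0196 m, L = 0.0921 m, θ = 40.9°: √(L² − r² sin²θ) = 0.091202 m.
v = −0.0196·327.2·0.65474·[1 + 0.0196·0.75585/0.091202] = -4.8817 m/s.
|v| = 4.8817 m/s.

4.88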